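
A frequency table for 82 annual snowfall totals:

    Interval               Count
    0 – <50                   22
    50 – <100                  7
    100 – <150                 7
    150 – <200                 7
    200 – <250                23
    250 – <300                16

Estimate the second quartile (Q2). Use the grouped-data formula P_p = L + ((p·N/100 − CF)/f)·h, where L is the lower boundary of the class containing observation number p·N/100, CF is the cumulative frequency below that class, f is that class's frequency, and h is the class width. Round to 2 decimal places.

185.71

N = 82; target position k = 50/100 · 82 = 41.
Cumulative frequencies: 22, 29, 36, 43, 66, 82.
Observation 41 falls in the class 150 – <200.
L = 150, CF = 36, f = 7, h = 50.
P50 = 150 + ((41 − 36)/7)·50 = 150 + 35.7143 = 185.714.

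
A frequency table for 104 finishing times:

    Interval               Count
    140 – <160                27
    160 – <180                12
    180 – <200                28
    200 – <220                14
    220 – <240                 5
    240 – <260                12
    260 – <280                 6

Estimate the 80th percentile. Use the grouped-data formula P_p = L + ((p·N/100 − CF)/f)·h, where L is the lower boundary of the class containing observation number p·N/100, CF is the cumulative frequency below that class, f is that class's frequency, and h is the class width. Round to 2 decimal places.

228.80

N = 104; target position k = 80/100 · 104 = 83.2.
Cumulative frequencies: 27, 39, 67, 81, 86, 98, 104.
Observation 83.2 falls in the class 220 – <240.
L = 220, CF = 81, f = 5, h = 20.
P80 = 220 + ((83.2 − 81)/5)·20 = 220 + 8.8 = 228.8.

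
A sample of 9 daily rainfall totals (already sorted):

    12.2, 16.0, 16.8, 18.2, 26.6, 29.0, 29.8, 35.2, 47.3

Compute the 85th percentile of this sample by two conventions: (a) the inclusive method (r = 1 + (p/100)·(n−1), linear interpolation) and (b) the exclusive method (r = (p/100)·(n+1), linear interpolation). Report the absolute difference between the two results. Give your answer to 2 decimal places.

7.13

n = 9.
(a) r = 7.8; between ranks 7 (29.8) and 8 (35.2): 34.12.
(b) r = 8.5; between ranks 8 (35.2) and 9 (47.3): 41.25.
|34.12 − 41.25| = 7.13.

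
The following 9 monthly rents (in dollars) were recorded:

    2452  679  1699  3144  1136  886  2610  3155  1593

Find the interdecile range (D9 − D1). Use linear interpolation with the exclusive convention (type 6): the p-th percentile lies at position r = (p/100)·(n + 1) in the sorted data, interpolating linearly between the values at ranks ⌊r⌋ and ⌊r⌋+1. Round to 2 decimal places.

2476.00

Sorted: 679, 886, 1136, 1593, 1699, 2452, 2610, 3144, 3155.
n = 9.
P10: r = 1 (integer) → 679.
P90: r = 9 (integer) → 3155.
Difference: 3155 − 679 = 2476.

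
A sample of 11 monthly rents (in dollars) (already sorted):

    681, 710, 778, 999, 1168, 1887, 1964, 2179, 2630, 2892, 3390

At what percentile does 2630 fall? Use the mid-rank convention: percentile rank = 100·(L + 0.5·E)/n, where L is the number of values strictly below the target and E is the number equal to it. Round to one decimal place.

Count below 2630: L = 8; count equal: E = 1; n = 11.
Percentile rank = 100·(8 + 0.5·1)/11 = 100·8.5/11 = 77.27.

77.3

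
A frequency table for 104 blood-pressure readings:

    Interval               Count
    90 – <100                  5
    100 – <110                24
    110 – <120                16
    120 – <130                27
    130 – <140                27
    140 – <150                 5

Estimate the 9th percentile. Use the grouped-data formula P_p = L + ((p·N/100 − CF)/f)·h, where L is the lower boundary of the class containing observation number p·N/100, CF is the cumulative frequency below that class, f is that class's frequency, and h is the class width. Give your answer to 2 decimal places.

101.82

N = 104; target position k = 9/100 · 104 = 9.36.
Cumulative frequencies: 5, 29, 45, 72, 99, 104.
Observation 9.36 falls in the class 100 – <110.
L = 100, CF = 5, f = 24, h = 10.
P9 = 100 + ((9.36 − 5)/24)·10 = 100 + 1.81667 = 101.817.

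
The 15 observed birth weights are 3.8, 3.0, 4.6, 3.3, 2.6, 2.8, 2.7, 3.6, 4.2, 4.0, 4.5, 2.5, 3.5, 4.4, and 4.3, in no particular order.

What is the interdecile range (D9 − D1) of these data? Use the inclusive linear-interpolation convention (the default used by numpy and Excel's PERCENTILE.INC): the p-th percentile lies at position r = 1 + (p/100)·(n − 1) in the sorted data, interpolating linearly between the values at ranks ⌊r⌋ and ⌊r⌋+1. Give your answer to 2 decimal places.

Sorted: 2.5, 2.6, 2.7, 2.8, 3.0, 3.3, 3.5, 3.6, 3.8, 4.0, 4.2, 4.3, 4.4, 4.5, 4.6.
n = 15.
P10: r = 2.4; ranks 2–3 are 2.6, 2.7; interpolating gives 2.64.
P90: r = 13.6; ranks 13–14 are 4.4, 4.5; interpolating gives 4.46.
Difference: 4.46 − 2.64 = 1.82.

1.82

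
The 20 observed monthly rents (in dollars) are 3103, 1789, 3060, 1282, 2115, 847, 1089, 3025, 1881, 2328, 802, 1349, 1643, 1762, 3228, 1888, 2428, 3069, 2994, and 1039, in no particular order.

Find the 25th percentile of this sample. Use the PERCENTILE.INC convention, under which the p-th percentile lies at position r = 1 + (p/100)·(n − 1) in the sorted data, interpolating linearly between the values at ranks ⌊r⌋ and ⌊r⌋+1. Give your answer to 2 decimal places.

1332.25

Sorted: 802, 847, 1039, 1089, 1282, 1349, 1643, 1762, 1789, 1881, 1888, 2115, 2328, 2428, 2994, 3025, 3060, 3069, 3103, 3228.
n = 20.
r = 1 + (25/100)·(20 − 1) = 1 + 4.75 = 5.75.
Rank 5 is 1282 and rank 6 is 1349.
Interpolate: 1282 + 0.75·(1349 − 1282) = 1282 + 0.75·67 = 1332.25.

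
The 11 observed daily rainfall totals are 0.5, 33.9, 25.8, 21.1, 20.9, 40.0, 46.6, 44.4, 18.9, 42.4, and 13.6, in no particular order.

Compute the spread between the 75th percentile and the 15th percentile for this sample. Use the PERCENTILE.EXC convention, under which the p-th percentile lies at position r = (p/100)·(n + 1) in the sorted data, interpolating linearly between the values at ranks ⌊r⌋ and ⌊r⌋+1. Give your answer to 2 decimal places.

Sorted: 0.5, 13.6, 18.9, 20.9, 21.1, 25.8, 33.9, 40.0, 42.4, 44.4, 46.6.
n = 11.
P15: r = 1.8; ranks 1–2 are 0.5, 13.6; interpolating gives 10.98.
P75: r = 9 (integer) → 42.4.
Difference: 42.4 − 10.98 = 31.42.

31.42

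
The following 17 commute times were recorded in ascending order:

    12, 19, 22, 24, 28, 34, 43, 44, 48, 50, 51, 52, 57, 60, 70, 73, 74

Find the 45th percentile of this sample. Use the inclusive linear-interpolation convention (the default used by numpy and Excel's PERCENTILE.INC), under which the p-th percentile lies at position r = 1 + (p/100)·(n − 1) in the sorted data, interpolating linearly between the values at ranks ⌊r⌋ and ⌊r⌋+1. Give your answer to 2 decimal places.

n = 17.
r = 1 + (45/100)·(17 − 1) = 1 + 7.2 = 8.2.
Rank 8 is 44 and rank 9 is 48.
Interpolate: 44 + 0.2·(48 − 44) = 44 + 0.2·4 = 44.8.

44.80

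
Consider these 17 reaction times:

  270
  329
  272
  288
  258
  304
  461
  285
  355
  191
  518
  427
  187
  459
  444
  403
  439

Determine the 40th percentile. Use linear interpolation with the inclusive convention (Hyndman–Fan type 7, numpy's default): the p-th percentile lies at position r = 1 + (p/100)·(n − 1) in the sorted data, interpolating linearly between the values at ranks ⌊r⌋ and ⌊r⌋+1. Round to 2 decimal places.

Sorted: 187, 191, 258, 270, 272, 285, 288, 304, 329, 355, 403, 427, 439, 444, 459, 461, 518.
n = 17.
r = 1 + (40/100)·(17 − 1) = 1 + 6.4 = 7.4.
Rank 7 is 288 and rank 8 is 304.
Interpolate: 288 + 0.4·(304 − 288) = 288 + 0.4·16 = 294.4.

294.40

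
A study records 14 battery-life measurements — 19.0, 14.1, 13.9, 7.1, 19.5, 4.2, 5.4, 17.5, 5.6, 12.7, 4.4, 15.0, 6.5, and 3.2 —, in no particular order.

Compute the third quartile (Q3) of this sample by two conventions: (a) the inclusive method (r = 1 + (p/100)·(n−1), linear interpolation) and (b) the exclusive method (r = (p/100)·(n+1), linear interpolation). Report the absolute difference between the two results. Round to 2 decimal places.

0.85

Sorted: 3.2, 4.2, 4.4, 5.4, 5.6, 6.5, 7.1, 12.7, 13.9, 14.1, 15.0, 17.5, 19.0, 19.5.
n = 14.
(a) r = 10.75; between ranks 10 (14.1) and 11 (15.0): 14.775.
(b) r = 11.25; between ranks 11 (15.0) and 12 (17.5): 15.625.
|14.775 − 15.625| = 0.85.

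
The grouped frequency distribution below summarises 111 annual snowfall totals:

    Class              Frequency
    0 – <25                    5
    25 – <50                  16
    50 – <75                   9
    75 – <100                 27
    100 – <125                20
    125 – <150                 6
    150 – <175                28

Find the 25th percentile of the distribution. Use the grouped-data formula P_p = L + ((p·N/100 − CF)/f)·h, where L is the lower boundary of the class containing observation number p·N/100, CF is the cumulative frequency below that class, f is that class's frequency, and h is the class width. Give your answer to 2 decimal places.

N = 111; target position k = 25/100 · 111 = 27.75.
Cumulative frequencies: 5, 21, 30, 57, 77, 83, 111.
Observation 27.75 falls in the class 50 – <75.
L = 50, CF = 21, f = 9, h = 25.
P25 = 50 + ((27.75 − 21)/9)·25 = 50 + 18.75 = 68.75.

68.75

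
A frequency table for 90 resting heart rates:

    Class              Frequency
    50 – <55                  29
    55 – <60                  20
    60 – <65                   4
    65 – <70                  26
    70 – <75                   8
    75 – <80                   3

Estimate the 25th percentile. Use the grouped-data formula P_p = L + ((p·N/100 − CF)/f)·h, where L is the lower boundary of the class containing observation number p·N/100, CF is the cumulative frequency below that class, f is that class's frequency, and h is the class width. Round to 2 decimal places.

53.88

N = 90; target position k = 25/100 · 90 = 22.5.
Cumulative frequencies: 29, 49, 53, 79, 87, 90.
Observation 22.5 falls in the class 50 – <55.
L = 50, CF = 0, f = 29, h = 5.
P25 = 50 + ((22.5 − 0)/29)·5 = 50 + 3.87931 = 53.8793.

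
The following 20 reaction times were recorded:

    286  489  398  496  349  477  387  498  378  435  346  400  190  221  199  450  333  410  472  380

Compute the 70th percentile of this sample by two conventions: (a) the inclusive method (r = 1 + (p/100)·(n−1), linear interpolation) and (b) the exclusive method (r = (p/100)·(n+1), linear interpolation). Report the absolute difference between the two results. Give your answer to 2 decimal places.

Sorted: 190, 199, 221, 286, 333, 346, 349, 378, 380, 387, 398, 400, 410, 435, 450, 472, 477, 489, 496, 498.
n = 20.
(a) r = 14.3; between ranks 14 (435) and 15 (450): 439.5.
(b) r = 14.7; between ranks 14 (435) and 15 (450): 445.5.
|439.5 − 445.5| = 6.

6.00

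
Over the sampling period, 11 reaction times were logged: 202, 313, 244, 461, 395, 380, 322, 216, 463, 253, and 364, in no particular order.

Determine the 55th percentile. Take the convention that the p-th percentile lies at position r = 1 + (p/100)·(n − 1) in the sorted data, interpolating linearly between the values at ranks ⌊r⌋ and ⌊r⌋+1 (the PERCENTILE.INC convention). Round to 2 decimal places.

343.00

Sorted: 202, 216, 244, 253, 313, 322, 364, 380, 395, 461, 463.
n = 11.
r = 1 + (55/100)·(11 − 1) = 1 + 5.5 = 6.5.
Rank 6 is 322 and rank 7 is 364.
Interpolate: 322 + 0.5·(364 − 322) = 322 + 0.5·42 = 343.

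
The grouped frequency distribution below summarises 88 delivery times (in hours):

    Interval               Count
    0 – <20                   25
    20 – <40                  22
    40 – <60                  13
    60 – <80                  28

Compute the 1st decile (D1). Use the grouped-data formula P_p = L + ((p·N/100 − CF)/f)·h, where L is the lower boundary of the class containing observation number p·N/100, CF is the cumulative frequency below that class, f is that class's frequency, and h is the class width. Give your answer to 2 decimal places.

N = 88; target position k = 10/100 · 88 = 8.8.
Cumulative frequencies: 25, 47, 60, 88.
Observation 8.8 falls in the class 0 – <20.
L = 0, CF = 0, f = 25, h = 20.
P10 = 0 + ((8.8 − 0)/25)·20 = 0 + 7.04 = 7.04.

7.04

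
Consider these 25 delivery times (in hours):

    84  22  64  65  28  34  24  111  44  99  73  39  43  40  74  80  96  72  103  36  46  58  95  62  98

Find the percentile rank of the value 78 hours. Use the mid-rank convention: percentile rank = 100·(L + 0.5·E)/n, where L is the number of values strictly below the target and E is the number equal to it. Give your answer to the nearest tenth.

Sorted: 22, 24, 28, 34, 36, 39, 40, 43, 44, 46, 58, 62, 64, 65, 72, 73, 74, 80, 84, 95, 96, 98, 99, 103, 111.
Count below 78: L = 17; count equal: E = 0; n = 25.
Percentile rank = 100·(17 + 0.5·0)/25 = 100·17/25 = 68.

68.0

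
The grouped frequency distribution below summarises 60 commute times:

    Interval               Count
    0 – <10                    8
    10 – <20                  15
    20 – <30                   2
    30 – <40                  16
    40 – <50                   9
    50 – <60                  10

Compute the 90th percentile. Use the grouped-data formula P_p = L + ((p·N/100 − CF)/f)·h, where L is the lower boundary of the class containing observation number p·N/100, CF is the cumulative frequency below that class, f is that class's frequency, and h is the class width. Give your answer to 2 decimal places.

N = 60; target position k = 90/100 · 60 = 54.
Cumulative frequencies: 8, 23, 25, 41, 50, 60.
Observation 54 falls in the class 50 – <60.
L = 50, CF = 50, f = 10, h = 10.
P90 = 50 + ((54 − 50)/10)·10 = 50 + 4 = 54.

54.00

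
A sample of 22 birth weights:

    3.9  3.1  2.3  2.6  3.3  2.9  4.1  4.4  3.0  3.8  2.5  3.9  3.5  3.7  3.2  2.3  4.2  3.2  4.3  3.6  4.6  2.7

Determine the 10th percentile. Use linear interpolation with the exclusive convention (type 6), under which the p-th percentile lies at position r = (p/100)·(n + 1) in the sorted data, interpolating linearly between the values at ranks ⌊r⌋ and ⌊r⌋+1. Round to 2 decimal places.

2.36

Sorted: 2.3, 2.3, 2.5, 2.6, 2.7, 2.9, 3.0, 3.1, 3.2, 3.2, 3.3, 3.5, 3.6, 3.7, 3.8, 3.9, 3.9, 4.1, 4.2, 4.3, 4.4, 4.6.
n = 22.
r = (10/100)·(22 + 1) = 2.3.
Rank 2 is 2.3 and rank 3 is 2.5.
Interpolate: 2.3 + 0.3·(2.5 − 2.3) = 2.3 + 0.3·0.2 = 2.36.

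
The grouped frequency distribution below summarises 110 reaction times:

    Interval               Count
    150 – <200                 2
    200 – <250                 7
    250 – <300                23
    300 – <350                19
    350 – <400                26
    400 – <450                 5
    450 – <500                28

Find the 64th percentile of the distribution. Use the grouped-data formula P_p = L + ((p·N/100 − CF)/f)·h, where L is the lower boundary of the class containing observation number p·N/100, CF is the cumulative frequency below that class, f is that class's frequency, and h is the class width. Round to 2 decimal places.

N = 110; target position k = 64/100 · 110 = 70.4.
Cumulative frequencies: 2, 9, 32, 51, 77, 82, 110.
Observation 70.4 falls in the class 350 – <400.
L = 350, CF = 51, f = 26, h = 50.
P64 = 350 + ((70.4 − 51)/26)·50 = 350 + 37.3077 = 387.308.

387.31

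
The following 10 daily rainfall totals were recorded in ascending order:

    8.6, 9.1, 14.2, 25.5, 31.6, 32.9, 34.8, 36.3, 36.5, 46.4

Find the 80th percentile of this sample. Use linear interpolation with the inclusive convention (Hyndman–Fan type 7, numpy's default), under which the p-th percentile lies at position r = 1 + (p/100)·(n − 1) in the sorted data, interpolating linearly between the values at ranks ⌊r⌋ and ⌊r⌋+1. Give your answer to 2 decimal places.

n = 10.
r = 1 + (80/100)·(10 − 1) = 1 + 7.2 = 8.2.
Rank 8 is 36.3 and rank 9 is 36.5.
Interpolate: 36.3 + 0.2·(36.5 − 36.3) = 36.3 + 0.2·0.2 = 36.34.

36.34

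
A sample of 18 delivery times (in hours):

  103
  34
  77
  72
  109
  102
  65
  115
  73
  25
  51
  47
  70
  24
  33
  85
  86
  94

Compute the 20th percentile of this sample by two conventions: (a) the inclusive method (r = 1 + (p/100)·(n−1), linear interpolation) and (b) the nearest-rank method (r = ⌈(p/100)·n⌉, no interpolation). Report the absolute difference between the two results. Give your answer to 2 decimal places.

Sorted: 24, 25, 33, 34, 47, 51, 65, 70, 72, 73, 77, 85, 86, 94, 102, 103, 109, 115.
n = 18.
(a) r = 4.4; between ranks 4 (34) and 5 (47): 39.2.
(b) the nearest-rank method: rank 4 → 34.
|39.2 − 34| = 5.2.

5.20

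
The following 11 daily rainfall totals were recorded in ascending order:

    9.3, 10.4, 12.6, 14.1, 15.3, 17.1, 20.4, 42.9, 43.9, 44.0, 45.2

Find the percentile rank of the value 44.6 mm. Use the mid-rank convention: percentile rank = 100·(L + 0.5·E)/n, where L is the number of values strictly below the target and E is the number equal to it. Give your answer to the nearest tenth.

Count below 44.6: L = 10; count equal: E = 0; n = 11.
Percentile rank = 100·(10 + 0.5·0)/11 = 100·10/11 = 90.91.

90.9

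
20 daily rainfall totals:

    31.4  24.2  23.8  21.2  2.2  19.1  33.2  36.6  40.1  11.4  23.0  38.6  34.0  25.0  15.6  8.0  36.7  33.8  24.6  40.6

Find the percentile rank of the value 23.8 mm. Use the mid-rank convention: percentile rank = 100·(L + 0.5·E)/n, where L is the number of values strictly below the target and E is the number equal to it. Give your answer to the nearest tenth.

37.5

Sorted: 2.2, 8.0, 11.4, 15.6, 19.1, 21.2, 23.0, 23.8, 24.2, 24.6, 25.0, 31.4, 33.2, 33.8, 34.0, 36.6, 36.7, 38.6, 40.1, 40.6.
Count below 23.8: L = 7; count equal: E = 1; n = 20.
Percentile rank = 100·(7 + 0.5·1)/20 = 100·7.5/20 = 37.5.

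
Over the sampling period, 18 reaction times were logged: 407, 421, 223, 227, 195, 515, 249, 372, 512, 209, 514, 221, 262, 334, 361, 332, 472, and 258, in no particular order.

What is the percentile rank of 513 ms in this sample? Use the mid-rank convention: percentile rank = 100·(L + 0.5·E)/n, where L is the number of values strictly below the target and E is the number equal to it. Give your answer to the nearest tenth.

Sorted: 195, 209, 221, 223, 227, 249, 258, 262, 332, 334, 361, 372, 407, 421, 472, 512, 514, 515.
Count below 513: L = 16; count equal: E = 0; n = 18.
Percentile rank = 100·(16 + 0.5·0)/18 = 100·16/18 = 88.89.

88.9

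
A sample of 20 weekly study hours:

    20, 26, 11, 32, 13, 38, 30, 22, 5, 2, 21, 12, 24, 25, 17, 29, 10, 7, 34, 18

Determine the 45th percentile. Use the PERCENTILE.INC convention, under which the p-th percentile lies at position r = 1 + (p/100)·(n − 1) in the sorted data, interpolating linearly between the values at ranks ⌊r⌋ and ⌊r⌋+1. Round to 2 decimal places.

19.10

Sorted: 2, 5, 7, 10, 11, 12, 13, 17, 18, 20, 21, 22, 24, 25, 26, 29, 30, 32, 34, 38.
n = 20.
r = 1 + (45/100)·(20 − 1) = 1 + 8.55 = 9.55.
Rank 9 is 18 and rank 10 is 20.
Interpolate: 18 + 0.55·(20 − 18) = 18 + 0.55·2 = 19.1.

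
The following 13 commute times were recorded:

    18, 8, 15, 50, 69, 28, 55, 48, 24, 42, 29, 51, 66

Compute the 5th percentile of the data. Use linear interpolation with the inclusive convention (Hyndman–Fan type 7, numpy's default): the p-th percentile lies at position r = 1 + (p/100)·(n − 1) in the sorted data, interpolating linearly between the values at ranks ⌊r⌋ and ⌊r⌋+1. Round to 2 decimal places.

12.20

Sorted: 8, 15, 18, 24, 28, 29, 42, 48, 50, 51, 55, 66, 69.
n = 13.
r = 1 + (5/100)·(13 − 1) = 1 + 0.6 = 1.6.
Rank 1 is 8 and rank 2 is 15.
Interpolate: 8 + 0.6·(15 − 8) = 8 + 0.6·7 = 12.2.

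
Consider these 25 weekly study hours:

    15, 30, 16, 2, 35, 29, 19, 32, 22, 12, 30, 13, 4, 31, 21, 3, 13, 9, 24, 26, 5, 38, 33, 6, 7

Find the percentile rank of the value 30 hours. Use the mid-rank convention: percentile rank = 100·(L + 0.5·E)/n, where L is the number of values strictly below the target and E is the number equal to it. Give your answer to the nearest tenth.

76.0

Sorted: 2, 3, 4, 5, 6, 7, 9, 12, 13, 13, 15, 16, 19, 21, 22, 24, 26, 29, 30, 30, 31, 32, 33, 35, 38.
Count below 30: L = 18; count equal: E = 2; n = 25.
Percentile rank = 100·(18 + 0.5·2)/25 = 100·19/25 = 76.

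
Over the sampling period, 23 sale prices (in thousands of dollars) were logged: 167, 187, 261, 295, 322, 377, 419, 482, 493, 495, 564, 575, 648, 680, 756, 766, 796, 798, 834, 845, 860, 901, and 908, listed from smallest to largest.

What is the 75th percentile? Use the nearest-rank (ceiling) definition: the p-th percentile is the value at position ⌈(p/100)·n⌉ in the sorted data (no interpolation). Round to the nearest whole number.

n = 23.
Position = ⌈75/100 · 23⌉ = ⌈17.25⌉ = 18.
The value at rank 18 is 798.

798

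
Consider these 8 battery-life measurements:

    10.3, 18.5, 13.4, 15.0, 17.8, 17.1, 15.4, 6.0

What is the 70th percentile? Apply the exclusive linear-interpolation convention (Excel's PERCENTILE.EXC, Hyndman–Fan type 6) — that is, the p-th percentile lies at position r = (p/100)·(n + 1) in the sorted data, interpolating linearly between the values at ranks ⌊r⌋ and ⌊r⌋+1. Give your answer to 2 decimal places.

17.31

Sorted: 6.0, 10.3, 13.4, 15.0, 15.4, 17.1, 17.8, 18.5.
n = 8.
r = (70/100)·(8 + 1) = 6.3.
Rank 6 is 17.1 and rank 7 is 17.8.
Interpolate: 17.1 + 0.3·(17.8 − 17.1) = 17.1 + 0.3·0.7 = 17.31.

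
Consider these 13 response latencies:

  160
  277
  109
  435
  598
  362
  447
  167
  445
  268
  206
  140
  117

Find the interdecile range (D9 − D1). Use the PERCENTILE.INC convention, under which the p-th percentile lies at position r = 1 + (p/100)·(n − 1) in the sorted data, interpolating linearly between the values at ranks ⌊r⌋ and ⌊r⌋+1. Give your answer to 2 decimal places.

325.00

Sorted: 109, 117, 140, 160, 167, 206, 268, 277, 362, 435, 445, 447, 598.
n = 13.
P10: r = 2.2; ranks 2–3 are 117, 140; interpolating gives 121.6.
P90: r = 11.8; ranks 11–12 are 445, 447; interpolating gives 446.6.
Difference: 446.6 − 121.6 = 325.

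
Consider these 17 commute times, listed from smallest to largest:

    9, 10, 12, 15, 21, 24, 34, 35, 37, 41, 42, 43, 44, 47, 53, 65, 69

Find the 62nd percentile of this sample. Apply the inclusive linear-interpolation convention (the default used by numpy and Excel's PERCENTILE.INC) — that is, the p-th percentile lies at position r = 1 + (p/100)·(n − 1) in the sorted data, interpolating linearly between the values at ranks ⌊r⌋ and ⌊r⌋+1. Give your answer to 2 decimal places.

41.92

n = 17.
r = 1 + (62/100)·(17 − 1) = 1 + 9.92 = 10.92.
Rank 10 is 41 and rank 11 is 42.
Interpolate: 41 + 0.92·(42 − 41) = 41 + 0.92·1 = 41.92.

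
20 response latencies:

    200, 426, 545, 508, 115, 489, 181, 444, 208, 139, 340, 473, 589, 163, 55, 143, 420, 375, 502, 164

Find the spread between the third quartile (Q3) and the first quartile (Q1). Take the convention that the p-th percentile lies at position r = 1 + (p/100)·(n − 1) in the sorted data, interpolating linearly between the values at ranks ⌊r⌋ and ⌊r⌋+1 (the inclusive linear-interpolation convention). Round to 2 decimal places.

313.25

Sorted: 55, 115, 139, 143, 163, 164, 181, 200, 208, 340, 375, 420, 426, 444, 473, 489, 502, 508, 545, 589.
n = 20.
P25: r = 5.75; ranks 5–6 are 163, 164; interpolating gives 163.75.
P75: r = 15.25; ranks 15–16 are 473, 489; interpolating gives 477.
Difference: 477 − 163.75 = 313.25.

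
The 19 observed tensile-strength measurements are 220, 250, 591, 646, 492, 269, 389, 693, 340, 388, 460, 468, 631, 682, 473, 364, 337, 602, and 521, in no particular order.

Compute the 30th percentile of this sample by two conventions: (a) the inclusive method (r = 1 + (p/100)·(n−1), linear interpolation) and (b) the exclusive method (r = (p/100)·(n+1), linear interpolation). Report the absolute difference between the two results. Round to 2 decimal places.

Sorted: 220, 250, 269, 337, 340, 364, 388, 389, 460, 468, 473, 492, 521, 591, 602, 631, 646, 682, 693.
n = 19.
(a) r = 6.4; between ranks 6 (364) and 7 (388): 373.6.
(b) r = 6 → value at rank 6 = 364.
|373.6 − 364| = 9.6.

9.60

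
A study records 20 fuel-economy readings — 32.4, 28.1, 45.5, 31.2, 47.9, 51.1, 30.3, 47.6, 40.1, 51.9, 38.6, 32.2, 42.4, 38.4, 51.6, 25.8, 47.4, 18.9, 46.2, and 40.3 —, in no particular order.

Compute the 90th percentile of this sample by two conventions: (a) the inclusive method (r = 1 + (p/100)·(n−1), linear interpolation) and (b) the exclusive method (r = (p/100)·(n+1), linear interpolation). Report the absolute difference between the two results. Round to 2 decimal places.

Sorted: 18.9, 25.8, 28.1, 30.3, 31.2, 32.2, 32.4, 38.4, 38.6, 40.1, 40.3, 42.4, 45.5, 46.2, 47.4, 47.6, 47.9, 51.1, 51.6, 51.9.
n = 20.
(a) r = 18.1; between ranks 18 (51.1) and 19 (51.6): 51.15.
(b) r = 18.9; between ranks 18 (51.1) and 19 (51.6): 51.55.
|51.15 − 51.55| = 0.4.

0.40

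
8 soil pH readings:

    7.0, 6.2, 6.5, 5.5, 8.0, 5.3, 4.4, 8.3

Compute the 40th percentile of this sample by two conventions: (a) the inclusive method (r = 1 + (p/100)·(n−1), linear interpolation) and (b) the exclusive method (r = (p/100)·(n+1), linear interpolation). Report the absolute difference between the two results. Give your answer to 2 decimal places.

0.14

Sorted: 4.4, 5.3, 5.5, 6.2, 6.5, 7.0, 8.0, 8.3.
n = 8.
(a) r = 3.8; between ranks 3 (5.5) and 4 (6.2): 6.06.
(b) r = 3.6; between ranks 3 (5.5) and 4 (6.2): 5.92.
|6.06 − 5.92| = 0.14.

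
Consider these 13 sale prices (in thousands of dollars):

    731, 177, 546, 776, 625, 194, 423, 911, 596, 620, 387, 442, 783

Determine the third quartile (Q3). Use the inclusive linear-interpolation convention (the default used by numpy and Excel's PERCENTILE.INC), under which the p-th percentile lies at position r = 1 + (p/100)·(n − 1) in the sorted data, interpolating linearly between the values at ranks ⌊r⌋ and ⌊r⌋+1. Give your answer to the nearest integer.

731

Sorted: 177, 194, 387, 423, 442, 546, 596, 620, 625, 731, 776, 783, 911.
n = 13.
r = 1 + (75/100)·(13 − 1) = 1 + 9 = 10.
r is an integer, so P75 is the value at rank 10: 731.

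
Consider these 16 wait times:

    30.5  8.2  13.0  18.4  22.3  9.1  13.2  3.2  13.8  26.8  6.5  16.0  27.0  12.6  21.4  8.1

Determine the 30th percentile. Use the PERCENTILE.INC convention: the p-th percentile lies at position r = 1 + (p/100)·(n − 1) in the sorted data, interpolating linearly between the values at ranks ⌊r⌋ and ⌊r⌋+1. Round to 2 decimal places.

10.85

Sorted: 3.2, 6.5, 8.1, 8.2, 9.1, 12.6, 13.0, 13.2, 13.8, 16.0, 18.4, 21.4, 22.3, 26.8, 27.0, 30.5.
n = 16.
r = 1 + (30/100)·(16 − 1) = 1 + 4.5 = 5.5.
Rank 5 is 9.1 and rank 6 is 12.6.
Interpolate: 9.1 + 0.5·(12.6 − 9.1) = 9.1 + 0.5·3.5 = 10.85.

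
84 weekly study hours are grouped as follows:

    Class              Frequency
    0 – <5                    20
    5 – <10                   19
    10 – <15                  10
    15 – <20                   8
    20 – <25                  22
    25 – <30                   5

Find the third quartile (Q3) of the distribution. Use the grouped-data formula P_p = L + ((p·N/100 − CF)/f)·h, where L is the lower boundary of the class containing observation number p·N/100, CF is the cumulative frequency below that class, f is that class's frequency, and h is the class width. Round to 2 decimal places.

21.36

N = 84; target position k = 75/100 · 84 = 63.
Cumulative frequencies: 20, 39, 49, 57, 79, 84.
Observation 63 falls in the class 20 – <25.
L = 20, CF = 57, f = 22, h = 5.
P75 = 20 + ((63 − 57)/22)·5 = 20 + 1.36364 = 21.3636.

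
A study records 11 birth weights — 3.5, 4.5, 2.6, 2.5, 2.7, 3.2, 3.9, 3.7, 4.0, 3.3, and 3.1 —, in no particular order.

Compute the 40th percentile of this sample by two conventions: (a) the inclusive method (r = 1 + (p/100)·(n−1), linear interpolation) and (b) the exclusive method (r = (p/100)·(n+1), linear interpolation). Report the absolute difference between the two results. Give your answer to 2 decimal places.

Sorted: 2.5, 2.6, 2.7, 3.1, 3.2, 3.3, 3.5, 3.7, 3.9, 4.0, 4.5.
n = 11.
(a) r = 5 → value at rank 5 = 3.2.
(b) r = 4.8; between ranks 4 (3.1) and 5 (3.2): 3.18.
|3.2 − 3.18| = 0.02.

0.02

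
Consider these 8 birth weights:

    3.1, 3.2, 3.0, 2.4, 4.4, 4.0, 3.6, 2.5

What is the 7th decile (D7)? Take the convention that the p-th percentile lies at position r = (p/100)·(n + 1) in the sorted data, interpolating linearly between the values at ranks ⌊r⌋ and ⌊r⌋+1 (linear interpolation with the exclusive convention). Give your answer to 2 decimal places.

Sorted: 2.4, 2.5, 3.0, 3.1, 3.2, 3.6, 4.0, 4.4.
n = 8.
r = (70/100)·(8 + 1) = 6.3.
Rank 6 is 3.6 and rank 7 is 4.0.
Interpolate: 3.6 + 0.3·(4.0 − 3.6) = 3.6 + 0.3·0.4 = 3.72.

3.72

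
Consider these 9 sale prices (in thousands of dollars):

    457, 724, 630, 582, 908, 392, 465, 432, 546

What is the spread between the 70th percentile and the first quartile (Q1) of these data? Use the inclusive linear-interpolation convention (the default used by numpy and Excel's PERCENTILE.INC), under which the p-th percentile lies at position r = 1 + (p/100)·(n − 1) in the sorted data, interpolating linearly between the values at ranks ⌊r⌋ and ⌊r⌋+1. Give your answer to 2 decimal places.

153.80

Sorted: 392, 432, 457, 465, 546, 582, 630, 724, 908.
n = 9.
P25: r = 3 (integer) → 457.
P70: r = 6.6; ranks 6–7 are 582, 630; interpolating gives 610.8.
Difference: 610.8 − 457 = 153.8.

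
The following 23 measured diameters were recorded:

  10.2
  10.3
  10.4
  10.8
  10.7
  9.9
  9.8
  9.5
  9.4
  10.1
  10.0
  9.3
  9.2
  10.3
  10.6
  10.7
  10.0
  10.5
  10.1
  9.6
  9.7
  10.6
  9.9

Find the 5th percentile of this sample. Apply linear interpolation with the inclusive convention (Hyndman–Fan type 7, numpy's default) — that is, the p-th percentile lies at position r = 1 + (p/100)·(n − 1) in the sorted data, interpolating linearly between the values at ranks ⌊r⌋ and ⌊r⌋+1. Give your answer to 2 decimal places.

9.31

Sorted: 9.2, 9.3, 9.4, 9.5, 9.6, 9.7, 9.8, 9.9, 9.9, 10.0, 10.0, 10.1, 10.1, 10.2, 10.3, 10.3, 10.4, 10.5, 10.6, 10.6, 10.7, 10.7, 10.8.
n = 23.
r = 1 + (5/100)·(23 − 1) = 1 + 1.1 = 2.1.
Rank 2 is 9.3 and rank 3 is 9.4.
Interpolate: 9.3 + 0.1·(9.4 − 9.3) = 9.3 + 0.1·0.1 = 9.31.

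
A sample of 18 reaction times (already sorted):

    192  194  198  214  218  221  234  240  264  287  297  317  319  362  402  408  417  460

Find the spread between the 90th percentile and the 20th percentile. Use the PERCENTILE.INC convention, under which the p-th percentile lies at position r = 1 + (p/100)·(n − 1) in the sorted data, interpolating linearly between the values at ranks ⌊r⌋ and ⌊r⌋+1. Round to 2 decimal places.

195.10

n = 18.
P20: r = 4.4; ranks 4–5 are 214, 218; interpolating gives 215.6.
P90: r = 16.3; ranks 16–17 are 408, 417; interpolating gives 410.7.
Difference: 410.7 − 215.6 = 195.1.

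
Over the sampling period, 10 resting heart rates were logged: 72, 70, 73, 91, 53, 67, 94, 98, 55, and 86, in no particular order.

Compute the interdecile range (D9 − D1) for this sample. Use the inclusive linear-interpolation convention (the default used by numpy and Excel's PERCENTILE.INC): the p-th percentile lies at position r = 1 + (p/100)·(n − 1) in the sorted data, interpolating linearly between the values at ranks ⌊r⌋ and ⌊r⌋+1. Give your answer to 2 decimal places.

Sorted: 53, 55, 67, 70, 72, 73, 86, 91, 94, 98.
n = 10.
P10: r = 1.9; ranks 1–2 are 53, 55; interpolating gives 54.8.
P90: r = 9.1; ranks 9–10 are 94, 98; interpolating gives 94.4.
Difference: 94.4 − 54.8 = 39.6.

39.60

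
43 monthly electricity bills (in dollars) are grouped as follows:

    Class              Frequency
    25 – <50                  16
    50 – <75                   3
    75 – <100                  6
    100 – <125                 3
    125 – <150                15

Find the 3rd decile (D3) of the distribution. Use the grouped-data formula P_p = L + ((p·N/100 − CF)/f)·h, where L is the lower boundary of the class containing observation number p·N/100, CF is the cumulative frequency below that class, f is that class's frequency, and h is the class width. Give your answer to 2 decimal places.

45.16

N = 43; target position k = 30/100 · 43 = 12.9.
Cumulative frequencies: 16, 19, 25, 28, 43.
Observation 12.9 falls in the class 25 – <50.
L = 25, CF = 0, f = 16, h = 25.
P30 = 25 + ((12.9 − 0)/16)·25 = 25 + 20.1562 = 45.1562.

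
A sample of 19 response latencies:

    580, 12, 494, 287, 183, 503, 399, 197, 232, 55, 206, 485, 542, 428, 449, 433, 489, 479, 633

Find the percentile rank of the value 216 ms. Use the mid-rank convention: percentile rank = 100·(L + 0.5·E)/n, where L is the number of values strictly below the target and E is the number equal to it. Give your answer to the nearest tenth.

Sorted: 12, 55, 183, 197, 206, 232, 287, 399, 428, 433, 449, 479, 485, 489, 494, 503, 542, 580, 633.
Count below 216: L = 5; count equal: E = 0; n = 19.
Percentile rank = 100·(5 + 0.5·0)/19 = 100·5/19 = 26.32.

26.3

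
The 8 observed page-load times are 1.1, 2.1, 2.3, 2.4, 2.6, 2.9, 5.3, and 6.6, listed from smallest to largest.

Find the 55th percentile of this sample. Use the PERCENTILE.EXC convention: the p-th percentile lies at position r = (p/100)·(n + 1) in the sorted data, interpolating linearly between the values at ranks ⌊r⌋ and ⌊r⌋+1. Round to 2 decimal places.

n = 8.
r = (55/100)·(8 + 1) = 4.95.
Rank 4 is 2.4 and rank 5 is 2.6.
Interpolate: 2.4 + 0.95·(2.6 − 2.4) = 2.4 + 0.95·0.2 = 2.59.

2.59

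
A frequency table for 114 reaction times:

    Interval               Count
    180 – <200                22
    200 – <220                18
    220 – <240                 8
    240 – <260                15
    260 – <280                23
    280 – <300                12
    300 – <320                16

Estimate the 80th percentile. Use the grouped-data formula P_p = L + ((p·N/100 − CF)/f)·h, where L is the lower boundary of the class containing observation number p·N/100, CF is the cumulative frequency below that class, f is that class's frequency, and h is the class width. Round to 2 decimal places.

N = 114; target position k = 80/100 · 114 = 91.2.
Cumulative frequencies: 22, 40, 48, 63, 86, 98, 114.
Observation 91.2 falls in the class 280 – <300.
L = 280, CF = 86, f = 12, h = 20.
P80 = 280 + ((91.2 − 86)/12)·20 = 280 + 8.66667 = 288.667.

288.67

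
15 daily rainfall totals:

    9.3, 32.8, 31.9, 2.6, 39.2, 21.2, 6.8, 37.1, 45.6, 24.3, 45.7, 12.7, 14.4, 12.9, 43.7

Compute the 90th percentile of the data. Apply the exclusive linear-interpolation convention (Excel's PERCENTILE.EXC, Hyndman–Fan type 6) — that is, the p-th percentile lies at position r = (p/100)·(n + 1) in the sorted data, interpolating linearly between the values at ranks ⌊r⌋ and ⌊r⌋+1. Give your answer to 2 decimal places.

45.64

Sorted: 2.6, 6.8, 9.3, 12.7, 12.9, 14.4, 21.2, 24.3, 31.9, 32.8, 37.1, 39.2, 43.7, 45.6, 45.7.
n = 15.
r = (90/100)·(15 + 1) = 14.4.
Rank 14 is 45.6 and rank 15 is 45.7.
Interpolate: 45.6 + 0.4·(45.7 − 45.6) = 45.6 + 0.4·0.1 = 45.64.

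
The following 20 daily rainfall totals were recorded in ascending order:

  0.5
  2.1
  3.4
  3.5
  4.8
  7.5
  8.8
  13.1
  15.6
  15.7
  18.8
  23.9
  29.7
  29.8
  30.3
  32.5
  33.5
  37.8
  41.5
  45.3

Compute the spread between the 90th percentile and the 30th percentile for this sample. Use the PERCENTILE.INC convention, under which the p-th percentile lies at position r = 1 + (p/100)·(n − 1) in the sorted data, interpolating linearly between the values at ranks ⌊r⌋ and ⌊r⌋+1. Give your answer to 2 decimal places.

29.76

n = 20.
P30: r = 6.7; ranks 6–7 are 7.5, 8.8; interpolating gives 8.41.
P90: r = 18.1; ranks 18–19 are 37.8, 41.5; interpolating gives 38.17.
Difference: 38.17 − 8.41 = 29.76.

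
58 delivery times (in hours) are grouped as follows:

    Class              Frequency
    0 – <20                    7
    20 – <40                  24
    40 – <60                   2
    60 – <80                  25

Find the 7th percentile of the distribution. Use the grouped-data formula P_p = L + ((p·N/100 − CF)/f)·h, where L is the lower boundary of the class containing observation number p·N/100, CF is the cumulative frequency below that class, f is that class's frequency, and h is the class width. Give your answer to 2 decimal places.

11.60

N = 58; target position k = 7/100 · 58 = 4.06.
Cumulative frequencies: 7, 31, 33, 58.
Observation 4.06 falls in the class 0 – <20.
L = 0, CF = 0, f = 7, h = 20.
P7 = 0 + ((4.06 − 0)/7)·20 = 0 + 11.6 = 11.6.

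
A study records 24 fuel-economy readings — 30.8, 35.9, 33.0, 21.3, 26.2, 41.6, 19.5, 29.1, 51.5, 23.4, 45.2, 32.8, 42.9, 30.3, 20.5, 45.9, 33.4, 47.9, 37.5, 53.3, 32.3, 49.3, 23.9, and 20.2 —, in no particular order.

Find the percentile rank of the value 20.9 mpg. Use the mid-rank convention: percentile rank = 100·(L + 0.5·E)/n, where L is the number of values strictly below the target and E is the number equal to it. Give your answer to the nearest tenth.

12.5

Sorted: 19.5, 20.2, 20.5, 21.3, 23.4, 23.9, 26.2, 29.1, 30.3, 30.8, 32.3, 32.8, 33.0, 33.4, 35.9, 37.5, 41.6, 42.9, 45.2, 45.9, 47.9, 49.3, 51.5, 53.3.
Count below 20.9: L = 3; count equal: E = 0; n = 24.
Percentile rank = 100·(3 + 0.5·0)/24 = 100·3/24 = 12.5.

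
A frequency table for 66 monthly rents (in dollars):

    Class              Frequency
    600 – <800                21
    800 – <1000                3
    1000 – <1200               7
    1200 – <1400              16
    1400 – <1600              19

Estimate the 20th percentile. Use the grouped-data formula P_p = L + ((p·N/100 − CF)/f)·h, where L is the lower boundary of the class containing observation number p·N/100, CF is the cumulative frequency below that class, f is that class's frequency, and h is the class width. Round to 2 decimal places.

N = 66; target position k = 20/100 · 66 = 13.2.
Cumulative frequencies: 21, 24, 31, 47, 66.
Observation 13.2 falls in the class 600 – <800.
L = 600, CF = 0, f = 21, h = 200.
P20 = 600 + ((13.2 − 0)/21)·200 = 600 + 125.714 = 725.714.

725.71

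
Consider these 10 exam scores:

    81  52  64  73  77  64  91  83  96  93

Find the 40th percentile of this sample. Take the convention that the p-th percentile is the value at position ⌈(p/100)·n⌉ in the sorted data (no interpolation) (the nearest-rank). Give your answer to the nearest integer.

73

Sorted: 52, 64, 64, 73, 77, 81, 83, 91, 93, 96.
n = 10.
Position = ⌈40/100 · 10⌉ = ⌈4⌉ = 4.
The value at rank 4 is 73.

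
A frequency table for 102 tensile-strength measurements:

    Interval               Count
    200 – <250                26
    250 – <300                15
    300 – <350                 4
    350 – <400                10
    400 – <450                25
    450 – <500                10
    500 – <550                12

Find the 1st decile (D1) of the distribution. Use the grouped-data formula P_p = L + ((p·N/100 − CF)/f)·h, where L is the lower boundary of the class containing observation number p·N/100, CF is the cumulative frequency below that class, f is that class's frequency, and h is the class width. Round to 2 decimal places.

219.62

N = 102; target position k = 10/100 · 102 = 10.2.
Cumulative frequencies: 26, 41, 45, 55, 80, 90, 102.
Observation 10.2 falls in the class 200 – <250.
L = 200, CF = 0, f = 26, h = 50.
P10 = 200 + ((10.2 − 0)/26)·50 = 200 + 19.6154 = 219.615.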